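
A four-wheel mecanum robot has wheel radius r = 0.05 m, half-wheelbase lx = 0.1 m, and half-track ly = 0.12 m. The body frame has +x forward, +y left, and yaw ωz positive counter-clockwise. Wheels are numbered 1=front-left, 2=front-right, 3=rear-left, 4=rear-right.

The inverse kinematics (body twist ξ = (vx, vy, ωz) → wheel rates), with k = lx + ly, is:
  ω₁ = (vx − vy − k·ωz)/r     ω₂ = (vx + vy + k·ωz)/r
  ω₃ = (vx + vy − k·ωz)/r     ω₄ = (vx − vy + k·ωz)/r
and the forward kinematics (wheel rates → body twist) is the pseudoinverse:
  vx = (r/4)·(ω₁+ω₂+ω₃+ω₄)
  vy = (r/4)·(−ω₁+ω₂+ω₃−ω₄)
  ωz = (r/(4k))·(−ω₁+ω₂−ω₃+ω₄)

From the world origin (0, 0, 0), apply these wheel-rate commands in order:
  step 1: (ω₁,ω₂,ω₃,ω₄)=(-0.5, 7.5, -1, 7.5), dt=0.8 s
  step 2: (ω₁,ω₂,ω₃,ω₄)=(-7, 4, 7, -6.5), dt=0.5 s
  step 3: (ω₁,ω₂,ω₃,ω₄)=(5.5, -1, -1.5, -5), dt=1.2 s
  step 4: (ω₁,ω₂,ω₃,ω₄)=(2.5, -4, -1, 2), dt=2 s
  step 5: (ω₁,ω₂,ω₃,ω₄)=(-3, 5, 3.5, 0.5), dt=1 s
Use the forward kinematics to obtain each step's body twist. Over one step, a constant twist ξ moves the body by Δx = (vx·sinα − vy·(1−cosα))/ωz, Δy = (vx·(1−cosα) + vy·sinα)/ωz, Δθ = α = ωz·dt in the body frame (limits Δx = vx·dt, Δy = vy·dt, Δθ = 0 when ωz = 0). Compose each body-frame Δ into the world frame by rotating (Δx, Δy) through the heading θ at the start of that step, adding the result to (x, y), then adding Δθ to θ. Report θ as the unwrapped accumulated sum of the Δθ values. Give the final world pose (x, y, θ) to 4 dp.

step 1: ξ=(vx,vy,ωz)=(0.1688, -0.0063, 0.9375), dt=0.8 → body Δ=(0.1245, 0.0438, 0.7500) → world pose (0.1245, 0.0438, 0.7500)
step 2: ξ=(vx,vy,ωz)=(-0.0312, 0.3063, -0.1420), dt=0.5 → body Δ=(-0.0102, 0.1536, -0.0710) → world pose (0.0124, 0.1492, 0.6790)
step 3: ξ=(vx,vy,ωz)=(-0.0250, -0.0375, -0.5682), dt=1.2 → body Δ=(-0.0425, -0.0318, -0.6818) → world pose (-0.0007, 0.0978, -0.0028)
step 4: ξ=(vx,vy,ωz)=(-0.0063, -0.1188, -0.1989), dt=2.0 → body Δ=(-0.0588, -0.2288, -0.3977) → world pose (-0.0602, -0.1309, -0.4006)
step 5: ξ=(vx,vy,ωz)=(0.0750, 0.1375, 0.2841), dt=1.0 → body Δ=(0.0546, 0.1462, 0.2841) → world pose (0.0471, -0.0175, -0.1165)

(0.0471, -0.0175, -0.1165)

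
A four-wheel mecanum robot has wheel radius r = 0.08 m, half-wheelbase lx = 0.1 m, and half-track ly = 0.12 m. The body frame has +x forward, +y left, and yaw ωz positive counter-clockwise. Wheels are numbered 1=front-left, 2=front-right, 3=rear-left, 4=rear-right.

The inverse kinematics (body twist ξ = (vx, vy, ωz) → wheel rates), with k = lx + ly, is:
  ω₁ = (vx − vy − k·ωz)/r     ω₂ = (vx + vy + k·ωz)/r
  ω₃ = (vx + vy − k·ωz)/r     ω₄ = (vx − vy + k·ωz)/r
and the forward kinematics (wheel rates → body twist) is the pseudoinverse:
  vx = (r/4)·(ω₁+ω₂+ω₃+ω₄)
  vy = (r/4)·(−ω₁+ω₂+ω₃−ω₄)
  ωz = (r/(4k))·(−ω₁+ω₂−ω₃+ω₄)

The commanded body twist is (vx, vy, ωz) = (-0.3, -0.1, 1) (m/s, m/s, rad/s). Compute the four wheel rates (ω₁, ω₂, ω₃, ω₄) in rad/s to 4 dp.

(-5.2500, -2.2500, -7.7500, 0.2500)

k = lx + ly = 0.1 + 0.12 = 0.2200;  k·ωz = 0.2200·1 = 0.2200
ω₁ (FL) = (vx − vy − k·ωz)/r = -0.4200/0.08 = -5.2500
ω₂ (FR) = (vx + vy + k·ωz)/r = -0.1800/0.08 = -2.2500
ω₃ (RL) = (vx + vy − k·ωz)/r = -0.6200/0.08 = -7.7500
ω₄ (RR) = (vx − vy + k·ωz)/r = 0.0200/0.08 = 0.2500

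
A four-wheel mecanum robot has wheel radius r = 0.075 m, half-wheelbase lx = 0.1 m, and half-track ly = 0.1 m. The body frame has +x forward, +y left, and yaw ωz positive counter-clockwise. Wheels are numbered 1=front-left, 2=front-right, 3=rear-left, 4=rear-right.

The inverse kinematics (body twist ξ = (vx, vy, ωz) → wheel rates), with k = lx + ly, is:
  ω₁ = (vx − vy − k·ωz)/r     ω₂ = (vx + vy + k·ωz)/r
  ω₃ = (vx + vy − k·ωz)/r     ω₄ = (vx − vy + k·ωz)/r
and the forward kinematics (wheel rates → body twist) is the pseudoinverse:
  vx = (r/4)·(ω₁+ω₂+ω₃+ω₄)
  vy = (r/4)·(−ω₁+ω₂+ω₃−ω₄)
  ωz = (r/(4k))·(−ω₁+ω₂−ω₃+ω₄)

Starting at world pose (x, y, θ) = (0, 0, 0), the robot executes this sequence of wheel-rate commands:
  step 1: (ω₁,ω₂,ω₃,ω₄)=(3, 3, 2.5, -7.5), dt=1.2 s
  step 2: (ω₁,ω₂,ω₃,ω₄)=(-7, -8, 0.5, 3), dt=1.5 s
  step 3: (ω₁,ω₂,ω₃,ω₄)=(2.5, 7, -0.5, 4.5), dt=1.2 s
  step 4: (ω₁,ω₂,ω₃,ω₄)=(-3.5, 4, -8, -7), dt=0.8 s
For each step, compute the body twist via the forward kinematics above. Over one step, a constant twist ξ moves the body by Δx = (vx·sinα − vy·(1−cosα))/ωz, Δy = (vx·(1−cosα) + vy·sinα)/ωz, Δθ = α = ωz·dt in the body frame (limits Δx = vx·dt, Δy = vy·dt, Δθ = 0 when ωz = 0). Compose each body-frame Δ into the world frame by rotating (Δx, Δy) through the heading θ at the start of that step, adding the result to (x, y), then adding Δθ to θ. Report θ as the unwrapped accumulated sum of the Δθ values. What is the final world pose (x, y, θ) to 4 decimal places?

(-0.0901, 0.2632, 0.7922)

step 1: ξ=(vx,vy,ωz)=(0.0187, 0.1875, -0.9375), dt=1.2 → body Δ=(0.1318, 0.1691, -1.1250) → world pose (0.1318, 0.1691, -1.1250)
step 2: ξ=(vx,vy,ωz)=(-0.2156, -0.0656, 0.1406), dt=1.5 → body Δ=(-0.3107, -0.1317, 0.2109) → world pose (-0.1210, 0.3926, -0.9141)
step 3: ξ=(vx,vy,ωz)=(0.2531, -0.0094, 0.8906), dt=1.2 → body Δ=(0.2546, 0.1382, 1.0687) → world pose (0.1439, 0.2754, 0.1547)
step 4: ξ=(vx,vy,ωz)=(-0.2719, 0.1219, 0.7969), dt=0.8 → body Δ=(-0.2331, 0.0240, 0.6375) → world pose (-0.0901, 0.2632, 0.7922)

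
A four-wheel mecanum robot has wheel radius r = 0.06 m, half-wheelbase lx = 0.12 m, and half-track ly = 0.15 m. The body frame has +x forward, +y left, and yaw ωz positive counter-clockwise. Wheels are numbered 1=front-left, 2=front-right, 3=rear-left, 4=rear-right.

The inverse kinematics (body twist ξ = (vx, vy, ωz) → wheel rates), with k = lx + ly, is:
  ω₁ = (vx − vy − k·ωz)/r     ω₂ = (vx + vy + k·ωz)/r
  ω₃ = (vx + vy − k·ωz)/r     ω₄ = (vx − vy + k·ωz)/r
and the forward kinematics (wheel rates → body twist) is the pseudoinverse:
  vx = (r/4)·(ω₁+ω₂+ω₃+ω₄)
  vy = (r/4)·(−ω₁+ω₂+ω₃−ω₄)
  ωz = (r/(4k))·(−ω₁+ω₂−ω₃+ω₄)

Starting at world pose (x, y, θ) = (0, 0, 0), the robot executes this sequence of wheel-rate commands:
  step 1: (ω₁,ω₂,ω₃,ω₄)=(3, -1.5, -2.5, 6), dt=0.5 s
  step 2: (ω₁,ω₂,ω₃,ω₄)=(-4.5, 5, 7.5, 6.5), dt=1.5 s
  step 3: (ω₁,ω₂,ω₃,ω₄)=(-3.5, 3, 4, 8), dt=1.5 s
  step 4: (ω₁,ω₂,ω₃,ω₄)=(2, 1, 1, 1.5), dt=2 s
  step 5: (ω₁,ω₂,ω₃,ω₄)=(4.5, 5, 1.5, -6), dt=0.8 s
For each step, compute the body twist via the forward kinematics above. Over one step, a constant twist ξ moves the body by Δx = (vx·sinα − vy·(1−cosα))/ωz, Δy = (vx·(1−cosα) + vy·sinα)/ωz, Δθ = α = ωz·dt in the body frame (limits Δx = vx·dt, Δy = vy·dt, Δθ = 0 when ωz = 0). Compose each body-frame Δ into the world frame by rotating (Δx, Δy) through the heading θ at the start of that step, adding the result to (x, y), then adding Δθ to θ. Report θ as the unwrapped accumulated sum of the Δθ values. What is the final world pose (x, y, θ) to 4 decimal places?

step 1: ξ=(vx,vy,ωz)=(0.0750, -0.1950, 0.2222), dt=0.5 → body Δ=(0.0428, -0.0952, 0.1111) → world pose (0.0428, -0.0952, 0.1111)
step 2: ξ=(vx,vy,ωz)=(0.2175, 0.1575, 0.4722), dt=1.5 → body Δ=(0.2194, 0.3278, 0.7083) → world pose (0.2245, 0.2549, 0.8194)
step 3: ξ=(vx,vy,ωz)=(0.1725, 0.0375, 0.5833), dt=1.5 → body Δ=(0.2039, 0.1555, 0.8750) → world pose (0.2501, 0.5100, 1.6944)
step 4: ξ=(vx,vy,ωz)=(0.0825, -0.0225, -0.0278), dt=2.0 → body Δ=(0.1637, -0.0496, -0.0556) → world pose (0.2791, 0.6785, 1.6389)
step 5: ξ=(vx,vy,ωz)=(0.0750, 0.1200, -0.3889), dt=0.8 → body Δ=(0.0739, 0.0852, -0.3111) → world pose (0.1891, 0.7464, 1.3278)

(0.1891, 0.7464, 1.3278)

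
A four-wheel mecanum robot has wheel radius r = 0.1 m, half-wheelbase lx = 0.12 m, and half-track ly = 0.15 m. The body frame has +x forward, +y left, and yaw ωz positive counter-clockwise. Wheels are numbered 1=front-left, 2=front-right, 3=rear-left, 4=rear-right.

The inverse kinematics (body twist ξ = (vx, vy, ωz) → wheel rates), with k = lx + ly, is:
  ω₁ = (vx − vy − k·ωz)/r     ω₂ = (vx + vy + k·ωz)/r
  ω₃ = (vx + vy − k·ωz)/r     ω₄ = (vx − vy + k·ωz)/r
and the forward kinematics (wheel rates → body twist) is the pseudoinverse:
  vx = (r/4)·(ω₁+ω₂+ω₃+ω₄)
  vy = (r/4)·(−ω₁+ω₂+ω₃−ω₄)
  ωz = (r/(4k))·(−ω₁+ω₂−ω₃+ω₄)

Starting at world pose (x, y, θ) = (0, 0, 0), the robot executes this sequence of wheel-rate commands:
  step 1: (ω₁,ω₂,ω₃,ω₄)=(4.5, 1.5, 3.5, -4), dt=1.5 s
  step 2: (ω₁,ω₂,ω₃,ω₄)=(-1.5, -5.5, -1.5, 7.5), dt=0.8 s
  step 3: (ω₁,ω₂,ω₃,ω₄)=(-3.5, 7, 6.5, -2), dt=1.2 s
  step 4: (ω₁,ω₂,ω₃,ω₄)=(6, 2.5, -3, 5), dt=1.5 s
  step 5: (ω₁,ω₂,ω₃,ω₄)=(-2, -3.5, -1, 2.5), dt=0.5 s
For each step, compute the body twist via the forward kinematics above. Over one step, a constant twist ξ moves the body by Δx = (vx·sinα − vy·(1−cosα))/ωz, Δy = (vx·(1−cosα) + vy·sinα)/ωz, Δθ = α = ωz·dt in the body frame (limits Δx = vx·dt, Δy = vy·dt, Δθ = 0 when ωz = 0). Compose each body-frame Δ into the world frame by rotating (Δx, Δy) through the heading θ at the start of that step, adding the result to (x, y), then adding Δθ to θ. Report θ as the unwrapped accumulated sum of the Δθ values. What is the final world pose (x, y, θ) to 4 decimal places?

step 1: ξ=(vx,vy,ωz)=(0.1375, 0.1125, -0.9722), dt=1.5 → body Δ=(0.2433, -0.0106, -1.4583) → world pose (0.2433, -0.0106, -1.4583)
step 2: ξ=(vx,vy,ωz)=(-0.0250, -0.3250, 0.4630), dt=0.8 → body Δ=(0.0281, -0.2578, 0.3704) → world pose (-0.0097, -0.0674, -1.0880)
step 3: ξ=(vx,vy,ωz)=(0.2000, 0.4750, 0.1852), dt=1.2 → body Δ=(0.1750, 0.5919, 0.2222) → world pose (0.5957, 0.0525, -0.8657)
step 4: ξ=(vx,vy,ωz)=(0.2625, -0.2875, 0.4167), dt=1.5 → body Δ=(0.4990, -0.2846, 0.6250) → world pose (0.7024, -0.5121, -0.2407)
step 5: ξ=(vx,vy,ωz)=(-0.1000, -0.1250, 0.1852), dt=0.5 → body Δ=(-0.0470, -0.0647, 0.0926) → world pose (0.6413, -0.5637, -0.1481)

(0.6413, -0.5637, -0.1481)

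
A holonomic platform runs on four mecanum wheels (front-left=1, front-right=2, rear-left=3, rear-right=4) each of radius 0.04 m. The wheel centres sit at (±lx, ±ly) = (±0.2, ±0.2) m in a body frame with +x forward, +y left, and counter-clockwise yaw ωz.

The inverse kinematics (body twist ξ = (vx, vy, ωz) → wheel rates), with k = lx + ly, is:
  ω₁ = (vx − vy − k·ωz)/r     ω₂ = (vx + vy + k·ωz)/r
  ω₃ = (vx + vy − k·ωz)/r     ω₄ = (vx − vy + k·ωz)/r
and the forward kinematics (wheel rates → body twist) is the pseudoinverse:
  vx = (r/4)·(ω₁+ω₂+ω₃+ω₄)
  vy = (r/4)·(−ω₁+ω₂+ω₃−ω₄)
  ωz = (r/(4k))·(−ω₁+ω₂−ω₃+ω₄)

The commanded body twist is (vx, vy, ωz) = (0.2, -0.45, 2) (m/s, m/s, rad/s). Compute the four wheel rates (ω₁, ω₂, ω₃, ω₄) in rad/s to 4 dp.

(-3.7500, 13.7500, -26.2500, 36.2500)

k = lx + ly = 0.2 + 0.2 = 0.4000;  k·ωz = 0.4000·2 = 0.8000
ω₁ (FL) = (vx − vy − k·ωz)/r = -0.1500/0.04 = -3.7500
ω₂ (FR) = (vx + vy + k·ωz)/r = 0.5500/0.04 = 13.7500
ω₃ (RL) = (vx + vy − k·ωz)/r = -1.0500/0.04 = -26.2500
ω₄ (RR) = (vx − vy + k·ωz)/r = 1.4500/0.04 = 36.2500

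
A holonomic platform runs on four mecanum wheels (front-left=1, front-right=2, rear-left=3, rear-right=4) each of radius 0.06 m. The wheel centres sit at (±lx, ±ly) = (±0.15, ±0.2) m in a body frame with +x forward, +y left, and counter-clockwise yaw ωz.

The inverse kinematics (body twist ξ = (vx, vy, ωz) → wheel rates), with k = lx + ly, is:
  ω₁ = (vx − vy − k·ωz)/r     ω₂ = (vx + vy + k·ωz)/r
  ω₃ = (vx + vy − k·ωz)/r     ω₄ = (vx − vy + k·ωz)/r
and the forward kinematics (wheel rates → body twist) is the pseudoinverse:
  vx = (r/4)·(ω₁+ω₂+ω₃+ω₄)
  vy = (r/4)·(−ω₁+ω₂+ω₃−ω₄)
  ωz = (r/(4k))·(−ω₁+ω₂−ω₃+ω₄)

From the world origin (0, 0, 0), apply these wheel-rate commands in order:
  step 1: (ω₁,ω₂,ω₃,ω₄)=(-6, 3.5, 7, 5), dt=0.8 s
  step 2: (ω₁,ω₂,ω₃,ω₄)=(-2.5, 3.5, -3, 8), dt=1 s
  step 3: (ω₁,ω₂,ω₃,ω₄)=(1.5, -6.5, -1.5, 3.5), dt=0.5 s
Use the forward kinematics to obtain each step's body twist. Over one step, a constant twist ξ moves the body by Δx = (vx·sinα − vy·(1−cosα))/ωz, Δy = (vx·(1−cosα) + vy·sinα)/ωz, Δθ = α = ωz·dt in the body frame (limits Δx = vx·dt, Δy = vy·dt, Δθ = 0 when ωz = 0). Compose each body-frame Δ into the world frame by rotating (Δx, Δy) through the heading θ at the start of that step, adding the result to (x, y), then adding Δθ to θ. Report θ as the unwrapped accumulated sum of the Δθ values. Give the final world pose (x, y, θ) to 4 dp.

step 1: ξ=(vx,vy,ωz)=(0.1425, 0.1725, 0.3214), dt=0.8 → body Δ=(0.0951, 0.1511, 0.2571) → world pose (0.0951, 0.1511, 0.2571)
step 2: ξ=(vx,vy,ωz)=(0.0900, -0.0750, 0.7286), dt=1.0 → body Δ=(0.1084, -0.0372, 0.7286) → world pose (0.2094, 0.1427, 0.9857)
step 3: ξ=(vx,vy,ωz)=(-0.0450, -0.1950, -0.1286), dt=0.5 → body Δ=(-0.0256, -0.0967, -0.0643) → world pose (0.2759, 0.0679, 0.9214)

(0.2759, 0.0679, 0.9214)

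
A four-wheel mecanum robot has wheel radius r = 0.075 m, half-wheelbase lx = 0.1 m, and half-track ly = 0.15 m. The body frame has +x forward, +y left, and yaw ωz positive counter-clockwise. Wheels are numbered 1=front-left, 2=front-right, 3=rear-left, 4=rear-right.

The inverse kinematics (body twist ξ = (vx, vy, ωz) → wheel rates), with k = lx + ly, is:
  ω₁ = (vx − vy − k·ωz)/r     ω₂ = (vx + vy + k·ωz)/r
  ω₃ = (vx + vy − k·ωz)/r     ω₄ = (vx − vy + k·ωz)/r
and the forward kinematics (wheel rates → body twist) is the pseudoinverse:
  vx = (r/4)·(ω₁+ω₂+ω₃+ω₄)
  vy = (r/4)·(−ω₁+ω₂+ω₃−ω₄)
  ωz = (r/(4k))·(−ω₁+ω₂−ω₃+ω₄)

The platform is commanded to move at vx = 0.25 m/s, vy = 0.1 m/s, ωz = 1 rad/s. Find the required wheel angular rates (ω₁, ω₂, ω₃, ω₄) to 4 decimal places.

k = lx + ly = 0.1 + 0.15 = 0.2500;  k·ωz = 0.2500·1 = 0.2500
ω₁ (FL) = (vx − vy − k·ωz)/r = -0.1000/0.075 = -1.3333
ω₂ (FR) = (vx + vy + k·ωz)/r = 0.6000/0.075 = 8.0000
ω₃ (RL) = (vx + vy − k·ωz)/r = 0.1000/0.075 = 1.3333
ω₄ (RR) = (vx − vy + k·ωz)/r = 0.4000/0.075 = 5.3333

(-1.3333, 8.0000, 1.3333, 5.3333)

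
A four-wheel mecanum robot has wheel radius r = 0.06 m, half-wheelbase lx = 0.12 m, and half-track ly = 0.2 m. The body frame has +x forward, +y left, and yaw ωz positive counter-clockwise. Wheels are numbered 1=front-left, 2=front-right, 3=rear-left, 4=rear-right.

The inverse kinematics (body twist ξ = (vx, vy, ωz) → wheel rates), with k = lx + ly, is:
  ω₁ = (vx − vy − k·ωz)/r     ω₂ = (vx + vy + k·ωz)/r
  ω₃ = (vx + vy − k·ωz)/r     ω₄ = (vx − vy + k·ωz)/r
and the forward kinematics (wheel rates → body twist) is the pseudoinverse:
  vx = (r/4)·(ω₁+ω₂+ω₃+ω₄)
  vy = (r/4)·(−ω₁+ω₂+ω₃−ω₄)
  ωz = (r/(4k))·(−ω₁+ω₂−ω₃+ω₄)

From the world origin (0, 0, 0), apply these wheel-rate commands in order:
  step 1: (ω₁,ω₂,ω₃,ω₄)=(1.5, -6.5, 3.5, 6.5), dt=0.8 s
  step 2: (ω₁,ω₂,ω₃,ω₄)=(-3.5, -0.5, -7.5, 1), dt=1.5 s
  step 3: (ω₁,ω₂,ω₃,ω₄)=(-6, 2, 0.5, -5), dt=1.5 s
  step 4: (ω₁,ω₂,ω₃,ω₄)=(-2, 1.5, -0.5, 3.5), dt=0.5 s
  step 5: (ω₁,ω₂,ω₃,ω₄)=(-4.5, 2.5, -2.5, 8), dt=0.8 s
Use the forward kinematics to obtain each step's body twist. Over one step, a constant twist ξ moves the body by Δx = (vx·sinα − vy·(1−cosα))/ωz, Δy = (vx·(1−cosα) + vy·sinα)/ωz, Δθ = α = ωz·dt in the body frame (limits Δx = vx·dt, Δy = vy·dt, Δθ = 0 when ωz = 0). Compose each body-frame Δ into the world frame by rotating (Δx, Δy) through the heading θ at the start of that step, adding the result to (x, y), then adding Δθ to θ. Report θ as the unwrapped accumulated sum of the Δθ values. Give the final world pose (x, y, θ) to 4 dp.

step 1: ξ=(vx,vy,ωz)=(0.0750, -0.1650, -0.2344), dt=0.8 → body Δ=(0.0473, -0.1368, -0.1875) → world pose (0.0473, -0.1368, -0.1875)
step 2: ξ=(vx,vy,ωz)=(-0.1575, -0.0825, 0.5391), dt=1.5 → body Δ=(-0.1640, -0.2011, 0.8086) → world pose (-0.1513, -0.3039, 0.6211)
step 3: ξ=(vx,vy,ωz)=(-0.1275, 0.2025, 0.1172), dt=1.5 → body Δ=(-0.2169, 0.2854, 0.1758) → world pose (-0.4938, -0.1980, 0.7969)
step 4: ξ=(vx,vy,ωz)=(0.0375, -0.0075, 0.3516), dt=0.5 → body Δ=(0.0190, -0.0021, 0.1758) → world pose (-0.4790, -0.1859, 0.9727)
step 5: ξ=(vx,vy,ωz)=(0.0525, -0.0525, 0.8203), dt=0.8 → body Δ=(0.0523, -0.0258, 0.6562) → world pose (-0.4282, -0.1571, 1.6289)

(-0.4282, -0.1571, 1.6289)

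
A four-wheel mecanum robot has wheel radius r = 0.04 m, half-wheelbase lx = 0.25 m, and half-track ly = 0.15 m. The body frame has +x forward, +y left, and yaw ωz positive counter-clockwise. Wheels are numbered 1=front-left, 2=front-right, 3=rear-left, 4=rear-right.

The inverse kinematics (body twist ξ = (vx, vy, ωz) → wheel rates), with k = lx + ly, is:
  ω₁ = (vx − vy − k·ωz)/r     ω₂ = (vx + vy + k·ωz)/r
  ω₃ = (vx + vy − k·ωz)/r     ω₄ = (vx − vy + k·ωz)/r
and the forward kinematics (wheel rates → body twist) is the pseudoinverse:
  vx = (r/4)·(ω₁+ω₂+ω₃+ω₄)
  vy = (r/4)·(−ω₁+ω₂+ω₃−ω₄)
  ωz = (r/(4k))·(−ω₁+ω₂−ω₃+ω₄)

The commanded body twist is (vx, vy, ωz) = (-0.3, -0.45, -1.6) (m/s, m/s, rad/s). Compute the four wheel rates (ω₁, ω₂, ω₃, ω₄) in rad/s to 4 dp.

(19.7500, -34.7500, -2.7500, -12.2500)

k = lx + ly = 0.25 + 0.15 = 0.4000;  k·ωz = 0.4000·-1.6 = -0.6400
ω₁ (FL) = (vx − vy − k·ωz)/r = 0.7900/0.04 = 19.7500
ω₂ (FR) = (vx + vy + k·ωz)/r = -1.3900/0.04 = -34.7500
ω₃ (RL) = (vx + vy − k·ωz)/r = -0.1100/0.04 = -2.7500
ω₄ (RR) = (vx − vy + k·ωz)/r = -0.4900/0.04 = -12.2500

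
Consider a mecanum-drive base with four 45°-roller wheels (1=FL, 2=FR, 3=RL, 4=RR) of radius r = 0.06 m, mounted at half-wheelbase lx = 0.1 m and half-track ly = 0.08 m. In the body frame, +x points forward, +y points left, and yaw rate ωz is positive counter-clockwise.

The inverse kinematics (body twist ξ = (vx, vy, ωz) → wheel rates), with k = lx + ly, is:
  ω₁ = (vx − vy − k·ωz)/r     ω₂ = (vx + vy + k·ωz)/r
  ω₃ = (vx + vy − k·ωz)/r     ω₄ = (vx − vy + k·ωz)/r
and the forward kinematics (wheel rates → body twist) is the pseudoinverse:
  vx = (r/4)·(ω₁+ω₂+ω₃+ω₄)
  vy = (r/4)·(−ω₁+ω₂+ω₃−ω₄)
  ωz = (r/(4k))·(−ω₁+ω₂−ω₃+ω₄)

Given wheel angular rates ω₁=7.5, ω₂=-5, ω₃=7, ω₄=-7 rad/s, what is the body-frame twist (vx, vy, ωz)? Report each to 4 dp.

(0.0375, 0.0225, -2.2083)

k = lx + ly = 0.1 + 0.08 = 0.1800
ω₁+ω₂+ω₃+ω₄ = 2.5000  →  vx = (0.06/4)·2.5000 = 0.0375
−ω₁+ω₂+ω₃−ω₄ = 1.5000  →  vy = (0.06/4)·1.5000 = 0.0225
−ω₁+ω₂−ω₃+ω₄ = -26.5000  →  ωz = (0.06/0.7200)·-26.5000 = -2.2083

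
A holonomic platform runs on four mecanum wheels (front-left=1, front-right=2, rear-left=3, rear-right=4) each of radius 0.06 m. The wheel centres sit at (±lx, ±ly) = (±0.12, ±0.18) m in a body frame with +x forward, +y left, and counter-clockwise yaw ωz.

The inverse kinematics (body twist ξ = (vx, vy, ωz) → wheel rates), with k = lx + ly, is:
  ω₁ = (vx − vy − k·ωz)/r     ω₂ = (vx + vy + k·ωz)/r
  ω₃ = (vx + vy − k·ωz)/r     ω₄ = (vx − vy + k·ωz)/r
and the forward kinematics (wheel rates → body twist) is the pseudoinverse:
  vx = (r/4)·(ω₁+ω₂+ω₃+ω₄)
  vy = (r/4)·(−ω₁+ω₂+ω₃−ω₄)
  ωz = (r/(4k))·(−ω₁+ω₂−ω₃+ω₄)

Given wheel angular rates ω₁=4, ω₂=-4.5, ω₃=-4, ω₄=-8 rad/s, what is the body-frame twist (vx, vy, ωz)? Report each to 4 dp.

(-0.1875, -0.0675, -0.6250)

k = lx + ly = 0.12 + 0.18 = 0.3000
ω₁+ω₂+ω₃+ω₄ = -12.5000  →  vx = (0.06/4)·-12.5000 = -0.1875
−ω₁+ω₂+ω₃−ω₄ = -4.5000  →  vy = (0.06/4)·-4.5000 = -0.0675
−ω₁+ω₂−ω₃+ω₄ = -12.5000  →  ωz = (0.06/1.2000)·-12.5000 = -0.6250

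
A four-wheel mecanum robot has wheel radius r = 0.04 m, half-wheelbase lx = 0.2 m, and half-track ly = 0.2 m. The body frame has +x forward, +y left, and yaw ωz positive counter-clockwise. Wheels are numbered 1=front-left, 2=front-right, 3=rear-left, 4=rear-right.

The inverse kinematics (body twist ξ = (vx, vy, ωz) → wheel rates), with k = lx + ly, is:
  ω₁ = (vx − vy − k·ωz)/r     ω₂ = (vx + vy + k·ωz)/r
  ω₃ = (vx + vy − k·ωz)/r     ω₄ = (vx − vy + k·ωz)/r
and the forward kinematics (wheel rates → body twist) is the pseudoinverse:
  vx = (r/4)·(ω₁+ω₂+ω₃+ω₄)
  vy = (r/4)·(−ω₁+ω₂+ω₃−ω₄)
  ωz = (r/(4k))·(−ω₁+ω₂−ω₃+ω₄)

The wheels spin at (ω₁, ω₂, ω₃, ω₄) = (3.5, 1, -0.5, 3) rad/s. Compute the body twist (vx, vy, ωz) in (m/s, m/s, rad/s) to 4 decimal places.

(0.0700, -0.0600, 0.0250)

k = lx + ly = 0.2 + 0.2 = 0.4000
ω₁+ω₂+ω₃+ω₄ = 7.0000  →  vx = (0.04/4)·7.0000 = 0.0700
−ω₁+ω₂+ω₃−ω₄ = -6.0000  →  vy = (0.04/4)·-6.0000 = -0.0600
−ω₁+ω₂−ω₃+ω₄ = 1.0000  →  ωz = (0.04/1.6000)·1.0000 = 0.0250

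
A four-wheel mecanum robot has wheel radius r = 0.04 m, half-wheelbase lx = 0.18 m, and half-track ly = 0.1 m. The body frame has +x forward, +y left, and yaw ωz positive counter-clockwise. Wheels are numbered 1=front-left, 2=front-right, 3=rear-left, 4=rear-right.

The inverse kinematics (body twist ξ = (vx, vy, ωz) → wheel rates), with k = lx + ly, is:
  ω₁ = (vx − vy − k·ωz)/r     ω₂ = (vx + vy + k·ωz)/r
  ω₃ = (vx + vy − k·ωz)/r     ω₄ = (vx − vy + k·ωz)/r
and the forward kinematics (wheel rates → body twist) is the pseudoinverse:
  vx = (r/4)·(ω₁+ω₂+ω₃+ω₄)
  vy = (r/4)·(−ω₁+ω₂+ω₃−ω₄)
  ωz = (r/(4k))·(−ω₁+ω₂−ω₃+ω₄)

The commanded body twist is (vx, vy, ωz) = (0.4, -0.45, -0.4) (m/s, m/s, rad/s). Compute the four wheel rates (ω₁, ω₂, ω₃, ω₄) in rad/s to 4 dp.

k = lx + ly = 0.18 + 0.1 = 0.2800;  k·ωz = 0.2800·-0.4 = -0.1120
ω₁ (FL) = (vx − vy − k·ωz)/r = 0.9620/0.04 = 24.0500
ω₂ (FR) = (vx + vy + k·ωz)/r = -0.1620/0.04 = -4.0500
ω₃ (RL) = (vx + vy − k·ωz)/r = 0.0620/0.04 = 1.5500
ω₄ (RR) = (vx − vy + k·ωz)/r = 0.7380/0.04 = 18.4500

(24.0500, -4.0500, 1.5500, 18.4500)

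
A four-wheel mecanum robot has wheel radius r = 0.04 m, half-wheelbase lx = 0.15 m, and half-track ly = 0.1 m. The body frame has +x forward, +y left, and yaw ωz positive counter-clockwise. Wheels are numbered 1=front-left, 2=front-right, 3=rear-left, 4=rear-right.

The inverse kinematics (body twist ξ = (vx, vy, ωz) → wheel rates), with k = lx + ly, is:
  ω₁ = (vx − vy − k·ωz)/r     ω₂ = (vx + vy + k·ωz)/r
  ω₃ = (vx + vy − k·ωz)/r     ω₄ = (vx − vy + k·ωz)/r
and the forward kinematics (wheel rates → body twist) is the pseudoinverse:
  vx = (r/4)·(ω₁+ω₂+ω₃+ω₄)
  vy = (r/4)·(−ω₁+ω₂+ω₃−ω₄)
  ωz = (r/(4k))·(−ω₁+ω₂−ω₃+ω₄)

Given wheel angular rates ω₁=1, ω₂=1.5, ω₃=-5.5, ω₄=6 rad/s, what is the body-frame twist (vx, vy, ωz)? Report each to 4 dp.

k = lx + ly = 0.15 + 0.1 = 0.2500
ω₁+ω₂+ω₃+ω₄ = 3.0000  →  vx = (0.04/4)·3.0000 = 0.0300
−ω₁+ω₂+ω₃−ω₄ = -11.0000  →  vy = (0.04/4)·-11.0000 = -0.1100
−ω₁+ω₂−ω₃+ω₄ = 12.0000  →  ωz = (0.04/1.0000)·12.0000 = 0.4800

(0.0300, -0.1100, 0.4800)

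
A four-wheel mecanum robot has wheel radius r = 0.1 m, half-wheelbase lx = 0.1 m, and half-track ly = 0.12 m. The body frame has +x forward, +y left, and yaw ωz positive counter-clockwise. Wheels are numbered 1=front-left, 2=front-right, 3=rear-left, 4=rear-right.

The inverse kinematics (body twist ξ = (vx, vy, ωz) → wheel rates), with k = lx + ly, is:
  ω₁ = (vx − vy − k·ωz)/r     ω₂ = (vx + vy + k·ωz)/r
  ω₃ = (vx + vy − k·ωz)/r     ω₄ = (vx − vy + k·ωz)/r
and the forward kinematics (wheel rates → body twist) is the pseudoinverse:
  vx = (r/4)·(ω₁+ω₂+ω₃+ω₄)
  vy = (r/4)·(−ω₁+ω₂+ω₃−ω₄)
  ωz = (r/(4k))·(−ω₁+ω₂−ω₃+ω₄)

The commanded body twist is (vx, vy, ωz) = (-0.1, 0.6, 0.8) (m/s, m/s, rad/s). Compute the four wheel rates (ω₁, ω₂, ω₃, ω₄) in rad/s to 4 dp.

(-8.7600, 6.7600, 3.2400, -5.2400)

k = lx + ly = 0.1 + 0.12 = 0.2200;  k·ωz = 0.2200·0.8 = 0.1760
ω₁ (FL) = (vx − vy − k·ωz)/r = -0.8760/0.1 = -8.7600
ω₂ (FR) = (vx + vy + k·ωz)/r = 0.6760/0.1 = 6.7600
ω₃ (RL) = (vx + vy − k·ωz)/r = 0.3240/0.1 = 3.2400
ω₄ (RR) = (vx − vy + k·ωz)/r = -0.5240/0.1 = -5.2400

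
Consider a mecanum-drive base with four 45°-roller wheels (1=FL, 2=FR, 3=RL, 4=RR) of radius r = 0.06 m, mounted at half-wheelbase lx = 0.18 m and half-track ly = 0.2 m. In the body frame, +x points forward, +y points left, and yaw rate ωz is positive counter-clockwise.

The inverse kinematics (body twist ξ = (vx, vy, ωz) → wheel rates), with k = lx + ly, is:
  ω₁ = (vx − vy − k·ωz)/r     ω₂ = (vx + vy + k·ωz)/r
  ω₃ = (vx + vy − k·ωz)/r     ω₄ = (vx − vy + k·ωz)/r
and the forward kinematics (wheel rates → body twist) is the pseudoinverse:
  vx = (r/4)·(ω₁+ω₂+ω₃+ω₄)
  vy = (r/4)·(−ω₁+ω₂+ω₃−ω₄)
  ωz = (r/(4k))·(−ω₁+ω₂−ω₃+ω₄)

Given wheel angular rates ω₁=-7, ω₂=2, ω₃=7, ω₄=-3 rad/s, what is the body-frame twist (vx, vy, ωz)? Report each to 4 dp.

(-0.0150, 0.2850, -0.0395)

k = lx + ly = 0.18 + 0.2 = 0.3800
ω₁+ω₂+ω₃+ω₄ = -1.0000  →  vx = (0.06/4)·-1.0000 = -0.0150
−ω₁+ω₂+ω₃−ω₄ = 19.0000  →  vy = (0.06/4)·19.0000 = 0.2850
−ω₁+ω₂−ω₃+ω₄ = -1.0000  →  ωz = (0.06/1.5200)·-1.0000 = -0.0395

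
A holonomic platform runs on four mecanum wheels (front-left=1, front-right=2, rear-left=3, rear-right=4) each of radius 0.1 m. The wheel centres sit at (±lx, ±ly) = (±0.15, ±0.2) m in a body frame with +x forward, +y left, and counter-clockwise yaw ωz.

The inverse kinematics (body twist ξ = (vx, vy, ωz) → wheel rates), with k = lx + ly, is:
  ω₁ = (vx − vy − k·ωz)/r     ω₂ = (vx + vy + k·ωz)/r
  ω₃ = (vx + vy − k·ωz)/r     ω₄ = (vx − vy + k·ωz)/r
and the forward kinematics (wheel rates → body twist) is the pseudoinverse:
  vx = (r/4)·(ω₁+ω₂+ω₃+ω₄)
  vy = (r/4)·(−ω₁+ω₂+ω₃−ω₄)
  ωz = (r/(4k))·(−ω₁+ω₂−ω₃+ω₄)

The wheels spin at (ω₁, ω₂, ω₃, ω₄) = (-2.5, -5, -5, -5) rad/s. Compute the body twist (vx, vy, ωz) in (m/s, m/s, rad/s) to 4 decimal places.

(-0.4375, -0.0625, -0.1786)

k = lx + ly = 0.15 + 0.2 = 0.3500
ω₁+ω₂+ω₃+ω₄ = -17.5000  →  vx = (0.1/4)·-17.5000 = -0.4375
−ω₁+ω₂+ω₃−ω₄ = -2.5000  →  vy = (0.1/4)·-2.5000 = -0.0625
−ω₁+ω₂−ω₃+ω₄ = -2.5000  →  ωz = (0.1/1.4000)·-2.5000 = -0.1786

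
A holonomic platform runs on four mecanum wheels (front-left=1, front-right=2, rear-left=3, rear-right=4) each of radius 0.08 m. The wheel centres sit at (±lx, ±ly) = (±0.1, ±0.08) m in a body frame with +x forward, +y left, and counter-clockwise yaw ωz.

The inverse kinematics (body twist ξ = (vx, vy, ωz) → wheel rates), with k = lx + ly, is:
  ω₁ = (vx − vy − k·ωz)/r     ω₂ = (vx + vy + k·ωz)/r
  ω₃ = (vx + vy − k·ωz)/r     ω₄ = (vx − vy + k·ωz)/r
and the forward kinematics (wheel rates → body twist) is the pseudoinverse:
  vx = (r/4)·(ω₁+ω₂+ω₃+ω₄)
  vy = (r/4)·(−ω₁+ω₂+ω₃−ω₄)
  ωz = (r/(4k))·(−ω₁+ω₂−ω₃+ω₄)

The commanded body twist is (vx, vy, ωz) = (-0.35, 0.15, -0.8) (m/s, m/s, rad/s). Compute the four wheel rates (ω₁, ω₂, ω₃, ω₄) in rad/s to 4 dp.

k = lx + ly = 0.1 + 0.08 = 0.1800;  k·ωz = 0.1800·-0.8 = -0.1440
ω₁ (FL) = (vx − vy − k·ωz)/r = -0.3560/0.08 = -4.4500
ω₂ (FR) = (vx + vy + k·ωz)/r = -0.3440/0.08 = -4.3000
ω₃ (RL) = (vx + vy − k·ωz)/r = -0.0560/0.08 = -0.7000
ω₄ (RR) = (vx − vy + k·ωz)/r = -0.6440/0.08 = -8.0500

(-4.4500, -4.3000, -0.7000, -8.0500)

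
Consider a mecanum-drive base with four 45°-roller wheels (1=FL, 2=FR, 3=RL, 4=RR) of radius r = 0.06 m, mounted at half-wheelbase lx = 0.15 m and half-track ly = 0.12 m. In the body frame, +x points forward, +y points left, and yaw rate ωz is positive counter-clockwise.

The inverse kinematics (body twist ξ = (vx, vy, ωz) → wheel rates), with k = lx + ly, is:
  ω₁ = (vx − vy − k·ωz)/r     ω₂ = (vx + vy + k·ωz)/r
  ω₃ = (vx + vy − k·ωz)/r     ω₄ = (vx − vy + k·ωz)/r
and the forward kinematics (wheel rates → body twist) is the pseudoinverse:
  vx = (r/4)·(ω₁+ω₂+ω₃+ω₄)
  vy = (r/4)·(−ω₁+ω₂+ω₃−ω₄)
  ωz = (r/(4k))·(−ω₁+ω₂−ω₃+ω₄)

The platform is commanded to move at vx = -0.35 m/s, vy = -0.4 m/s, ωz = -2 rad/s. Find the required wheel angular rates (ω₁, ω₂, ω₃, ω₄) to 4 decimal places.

k = lx + ly = 0.15 + 0.12 = 0.2700;  k·ωz = 0.2700·-2 = -0.5400
ω₁ (FL) = (vx − vy − k·ωz)/r = 0.5900/0.06 = 9.8333
ω₂ (FR) = (vx + vy + k·ωz)/r = -1.2900/0.06 = -21.5000
ω₃ (RL) = (vx + vy − k·ωz)/r = -0.2100/0.06 = -3.5000
ω₄ (RR) = (vx − vy + k·ωz)/r = -0.4900/0.06 = -8.1667

(9.8333, -21.5000, -3.5000, -8.1667)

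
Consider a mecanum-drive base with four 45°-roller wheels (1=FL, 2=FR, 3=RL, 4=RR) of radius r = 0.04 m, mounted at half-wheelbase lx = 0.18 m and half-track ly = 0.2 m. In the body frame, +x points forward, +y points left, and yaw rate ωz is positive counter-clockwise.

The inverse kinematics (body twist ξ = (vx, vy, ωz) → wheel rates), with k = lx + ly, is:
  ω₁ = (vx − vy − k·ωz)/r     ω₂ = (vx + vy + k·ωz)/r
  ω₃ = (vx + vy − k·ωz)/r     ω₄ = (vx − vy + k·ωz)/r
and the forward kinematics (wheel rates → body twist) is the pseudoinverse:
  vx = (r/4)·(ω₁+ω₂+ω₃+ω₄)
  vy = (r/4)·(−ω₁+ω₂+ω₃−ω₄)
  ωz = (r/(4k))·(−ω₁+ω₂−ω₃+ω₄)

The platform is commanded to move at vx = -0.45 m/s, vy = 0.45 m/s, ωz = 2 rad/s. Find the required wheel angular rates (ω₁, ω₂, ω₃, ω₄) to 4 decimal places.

(-41.5000, 19.0000, -19.0000, -3.5000)

k = lx + ly = 0.18 + 0.2 = 0.3800;  k·ωz = 0.3800·2 = 0.7600
ω₁ (FL) = (vx − vy − k·ωz)/r = -1.6600/0.04 = -41.5000
ω₂ (FR) = (vx + vy + k·ωz)/r = 0.7600/0.04 = 19.0000
ω₃ (RL) = (vx + vy − k·ωz)/r = -0.7600/0.04 = -19.0000
ω₄ (RR) = (vx − vy + k·ωz)/r = -0.1400/0.04 = -3.5000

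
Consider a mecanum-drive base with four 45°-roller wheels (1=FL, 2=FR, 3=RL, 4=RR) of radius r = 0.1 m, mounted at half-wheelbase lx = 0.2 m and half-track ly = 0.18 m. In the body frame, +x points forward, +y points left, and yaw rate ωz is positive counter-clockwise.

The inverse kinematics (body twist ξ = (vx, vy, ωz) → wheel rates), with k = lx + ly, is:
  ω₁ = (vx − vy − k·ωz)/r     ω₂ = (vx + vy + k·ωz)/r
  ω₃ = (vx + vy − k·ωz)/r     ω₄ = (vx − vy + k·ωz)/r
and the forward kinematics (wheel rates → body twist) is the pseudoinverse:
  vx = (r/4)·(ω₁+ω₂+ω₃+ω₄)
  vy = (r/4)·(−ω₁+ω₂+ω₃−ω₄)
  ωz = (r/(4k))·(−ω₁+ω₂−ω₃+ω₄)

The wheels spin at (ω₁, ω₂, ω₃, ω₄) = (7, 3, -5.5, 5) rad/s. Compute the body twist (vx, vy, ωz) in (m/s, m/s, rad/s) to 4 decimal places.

(0.2375, -0.3625, 0.4276)

k = lx + ly = 0.2 + 0.18 = 0.3800
ω₁+ω₂+ω₃+ω₄ = 9.5000  →  vx = (0.1/4)·9.5000 = 0.2375
−ω₁+ω₂+ω₃−ω₄ = -14.5000  →  vy = (0.1/4)·-14.5000 = -0.3625
−ω₁+ω₂−ω₃+ω₄ = 6.5000  →  ωz = (0.1/1.5200)·6.5000 = 0.4276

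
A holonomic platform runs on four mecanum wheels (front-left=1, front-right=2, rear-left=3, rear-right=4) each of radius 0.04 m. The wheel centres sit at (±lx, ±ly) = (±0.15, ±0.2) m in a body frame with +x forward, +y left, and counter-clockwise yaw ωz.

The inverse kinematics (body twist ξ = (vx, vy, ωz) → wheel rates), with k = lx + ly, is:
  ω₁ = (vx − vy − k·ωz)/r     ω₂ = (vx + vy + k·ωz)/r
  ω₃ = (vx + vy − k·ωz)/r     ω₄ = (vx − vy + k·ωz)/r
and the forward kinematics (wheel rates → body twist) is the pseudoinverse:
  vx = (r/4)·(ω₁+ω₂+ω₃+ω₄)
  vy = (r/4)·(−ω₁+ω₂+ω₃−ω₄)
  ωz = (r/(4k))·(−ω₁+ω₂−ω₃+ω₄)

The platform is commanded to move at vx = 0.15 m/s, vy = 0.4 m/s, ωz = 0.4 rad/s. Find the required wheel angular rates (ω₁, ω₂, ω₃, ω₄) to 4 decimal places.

(-9.7500, 17.2500, 10.2500, -2.7500)

k = lx + ly = 0.15 + 0.2 = 0.3500;  k·ωz = 0.3500·0.4 = 0.1400
ω₁ (FL) = (vx − vy − k·ωz)/r = -0.3900/0.04 = -9.7500
ω₂ (FR) = (vx + vy + k·ωz)/r = 0.6900/0.04 = 17.2500
ω₃ (RL) = (vx + vy − k·ωz)/r = 0.4100/0.04 = 10.2500
ω₄ (RR) = (vx − vy + k·ωz)/r = -0.1100/0.04 = -2.7500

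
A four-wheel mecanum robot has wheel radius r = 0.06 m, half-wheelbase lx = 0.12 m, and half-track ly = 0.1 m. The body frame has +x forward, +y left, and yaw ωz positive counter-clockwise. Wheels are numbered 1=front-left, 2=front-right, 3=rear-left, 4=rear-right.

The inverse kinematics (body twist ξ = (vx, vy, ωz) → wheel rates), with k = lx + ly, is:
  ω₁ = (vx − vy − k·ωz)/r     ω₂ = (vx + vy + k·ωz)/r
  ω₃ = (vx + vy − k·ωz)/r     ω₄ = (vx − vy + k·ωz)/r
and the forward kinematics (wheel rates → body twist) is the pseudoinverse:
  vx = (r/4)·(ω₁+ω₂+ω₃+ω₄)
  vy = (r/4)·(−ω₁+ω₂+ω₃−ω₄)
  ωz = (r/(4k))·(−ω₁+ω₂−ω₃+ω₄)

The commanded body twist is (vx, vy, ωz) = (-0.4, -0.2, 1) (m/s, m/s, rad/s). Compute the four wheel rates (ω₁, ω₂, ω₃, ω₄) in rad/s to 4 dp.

k = lx + ly = 0.12 + 0.1 = 0.2200;  k·ωz = 0.2200·1 = 0.2200
ω₁ (FL) = (vx − vy − k·ωz)/r = -0.4200/0.06 = -7.0000
ω₂ (FR) = (vx + vy + k·ωz)/r = -0.3800/0.06 = -6.3333
ω₃ (RL) = (vx + vy − k·ωz)/r = -0.8200/0.06 = -13.6667
ω₄ (RR) = (vx − vy + k·ωz)/r = 0.0200/0.06 = 0.3333

(-7.0000, -6.3333, -13.6667, 0.3333)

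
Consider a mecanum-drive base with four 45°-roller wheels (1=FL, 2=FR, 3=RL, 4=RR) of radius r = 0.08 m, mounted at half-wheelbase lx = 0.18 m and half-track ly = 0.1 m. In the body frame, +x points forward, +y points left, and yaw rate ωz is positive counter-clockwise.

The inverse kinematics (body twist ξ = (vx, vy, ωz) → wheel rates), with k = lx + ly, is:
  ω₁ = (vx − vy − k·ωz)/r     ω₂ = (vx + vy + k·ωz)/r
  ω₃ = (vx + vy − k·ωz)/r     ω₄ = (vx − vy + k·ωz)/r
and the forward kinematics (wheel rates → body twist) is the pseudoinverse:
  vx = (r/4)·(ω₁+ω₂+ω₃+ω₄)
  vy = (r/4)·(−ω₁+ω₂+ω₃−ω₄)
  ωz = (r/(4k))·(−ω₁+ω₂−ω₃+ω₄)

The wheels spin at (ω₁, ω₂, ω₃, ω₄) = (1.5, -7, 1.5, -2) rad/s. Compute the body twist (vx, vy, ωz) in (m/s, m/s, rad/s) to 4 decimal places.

k = lx + ly = 0.18 + 0.1 = 0.2800
ω₁+ω₂+ω₃+ω₄ = -6.0000  →  vx = (0.08/4)·-6.0000 = -0.1200
−ω₁+ω₂+ω₃−ω₄ = -5.0000  →  vy = (0.08/4)·-5.0000 = -0.1000
−ω₁+ω₂−ω₃+ω₄ = -12.0000  →  ωz = (0.08/1.1200)·-12.0000 = -0.8571

(-0.1200, -0.1000, -0.8571)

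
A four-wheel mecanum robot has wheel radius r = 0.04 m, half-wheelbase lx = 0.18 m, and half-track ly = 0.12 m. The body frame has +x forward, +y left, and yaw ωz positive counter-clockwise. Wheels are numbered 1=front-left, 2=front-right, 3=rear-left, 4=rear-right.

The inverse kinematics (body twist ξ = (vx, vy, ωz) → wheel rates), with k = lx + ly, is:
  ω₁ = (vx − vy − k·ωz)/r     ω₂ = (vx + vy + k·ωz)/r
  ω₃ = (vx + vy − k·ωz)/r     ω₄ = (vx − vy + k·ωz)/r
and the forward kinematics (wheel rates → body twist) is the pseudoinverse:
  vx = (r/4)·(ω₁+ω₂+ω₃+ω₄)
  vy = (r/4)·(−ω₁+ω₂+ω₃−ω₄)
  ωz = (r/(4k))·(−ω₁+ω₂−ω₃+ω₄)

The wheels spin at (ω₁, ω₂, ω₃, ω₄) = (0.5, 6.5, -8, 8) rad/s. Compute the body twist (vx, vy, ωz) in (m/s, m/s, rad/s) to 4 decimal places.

k = lx + ly = 0.18 + 0.12 = 0.3000
ω₁+ω₂+ω₃+ω₄ = 7.0000  →  vx = (0.04/4)·7.0000 = 0.0700
−ω₁+ω₂+ω₃−ω₄ = -10.0000  →  vy = (0.04/4)·-10.0000 = -0.1000
−ω₁+ω₂−ω₃+ω₄ = 22.0000  →  ωz = (0.04/1.2000)·22.0000 = 0.7333

(0.0700, -0.1000, 0.7333)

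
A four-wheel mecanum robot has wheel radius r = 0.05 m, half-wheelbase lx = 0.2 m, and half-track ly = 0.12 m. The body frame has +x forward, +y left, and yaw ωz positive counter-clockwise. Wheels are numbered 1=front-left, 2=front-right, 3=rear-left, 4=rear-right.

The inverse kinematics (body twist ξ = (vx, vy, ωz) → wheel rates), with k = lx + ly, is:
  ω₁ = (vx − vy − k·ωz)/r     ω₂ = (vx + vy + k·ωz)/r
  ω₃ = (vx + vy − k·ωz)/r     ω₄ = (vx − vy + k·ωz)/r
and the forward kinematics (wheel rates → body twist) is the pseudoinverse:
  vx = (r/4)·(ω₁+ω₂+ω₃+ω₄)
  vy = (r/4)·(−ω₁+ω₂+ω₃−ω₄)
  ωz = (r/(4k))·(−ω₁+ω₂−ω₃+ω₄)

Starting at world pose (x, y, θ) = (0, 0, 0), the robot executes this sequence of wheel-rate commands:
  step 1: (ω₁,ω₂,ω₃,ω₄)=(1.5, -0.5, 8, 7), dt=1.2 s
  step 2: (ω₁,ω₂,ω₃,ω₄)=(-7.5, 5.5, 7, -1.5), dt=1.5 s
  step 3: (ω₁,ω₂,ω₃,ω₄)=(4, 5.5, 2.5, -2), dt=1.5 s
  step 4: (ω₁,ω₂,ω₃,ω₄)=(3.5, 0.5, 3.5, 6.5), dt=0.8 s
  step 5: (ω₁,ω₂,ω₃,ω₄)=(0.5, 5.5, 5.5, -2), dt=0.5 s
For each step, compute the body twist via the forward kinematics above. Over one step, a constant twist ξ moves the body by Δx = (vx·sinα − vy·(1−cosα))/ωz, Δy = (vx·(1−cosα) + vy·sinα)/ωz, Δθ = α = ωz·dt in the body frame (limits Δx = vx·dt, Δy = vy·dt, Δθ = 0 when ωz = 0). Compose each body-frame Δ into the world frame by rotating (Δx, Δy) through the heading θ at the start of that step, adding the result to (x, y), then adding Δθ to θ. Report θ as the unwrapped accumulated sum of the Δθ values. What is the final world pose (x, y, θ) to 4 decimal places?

(0.6922, 0.4945, -0.1016)

step 1: ξ=(vx,vy,ωz)=(0.2000, -0.0125, -0.1172), dt=1.2 → body Δ=(0.2382, -0.0318, -0.1406) → world pose (0.2382, -0.0318, -0.1406)
step 2: ξ=(vx,vy,ωz)=(0.0438, 0.2688, 0.1758), dt=1.5 → body Δ=(0.0120, 0.4071, 0.2637) → world pose (0.3071, 0.3696, 0.1230)
step 3: ξ=(vx,vy,ωz)=(0.1250, 0.0750, -0.1172), dt=1.5 → body Δ=(0.1964, 0.0955, -0.1758) → world pose (0.4903, 0.4884, -0.0527)
step 4: ξ=(vx,vy,ωz)=(0.1750, -0.0750, 0.0000), dt=0.8 → body Δ=(0.1400, -0.0600, 0.0000) → world pose (0.6270, 0.4211, -0.0527)
step 5: ξ=(vx,vy,ωz)=(0.1188, 0.1562, -0.0977), dt=0.5 → body Δ=(0.0613, 0.0766, -0.0488) → world pose (0.6922, 0.4945, -0.1016)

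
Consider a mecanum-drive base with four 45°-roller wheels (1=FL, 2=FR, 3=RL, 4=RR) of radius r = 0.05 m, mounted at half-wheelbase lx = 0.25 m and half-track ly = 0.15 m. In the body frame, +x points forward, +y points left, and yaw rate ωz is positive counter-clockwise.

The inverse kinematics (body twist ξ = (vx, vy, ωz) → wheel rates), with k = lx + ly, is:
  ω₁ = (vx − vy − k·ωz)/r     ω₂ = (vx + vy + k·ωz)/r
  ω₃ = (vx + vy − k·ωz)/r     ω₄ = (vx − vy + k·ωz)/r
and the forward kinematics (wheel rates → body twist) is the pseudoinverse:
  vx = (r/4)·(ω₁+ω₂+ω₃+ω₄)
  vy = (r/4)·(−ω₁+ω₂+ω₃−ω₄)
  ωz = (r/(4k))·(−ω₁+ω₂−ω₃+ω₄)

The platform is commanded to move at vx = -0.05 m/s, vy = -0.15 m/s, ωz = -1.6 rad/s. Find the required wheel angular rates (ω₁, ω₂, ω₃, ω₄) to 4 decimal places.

k = lx + ly = 0.25 + 0.15 = 0.4000;  k·ωz = 0.4000·-1.6 = -0.6400
ω₁ (FL) = (vx − vy − k·ωz)/r = 0.7400/0.05 = 14.8000
ω₂ (FR) = (vx + vy + k·ωz)/r = -0.8400/0.05 = -16.8000
ω₃ (RL) = (vx + vy − k·ωz)/r = 0.4400/0.05 = 8.8000
ω₄ (RR) = (vx − vy + k·ωz)/r = -0.5400/0.05 = -10.8000

(14.8000, -16.8000, 8.8000, -10.8000)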